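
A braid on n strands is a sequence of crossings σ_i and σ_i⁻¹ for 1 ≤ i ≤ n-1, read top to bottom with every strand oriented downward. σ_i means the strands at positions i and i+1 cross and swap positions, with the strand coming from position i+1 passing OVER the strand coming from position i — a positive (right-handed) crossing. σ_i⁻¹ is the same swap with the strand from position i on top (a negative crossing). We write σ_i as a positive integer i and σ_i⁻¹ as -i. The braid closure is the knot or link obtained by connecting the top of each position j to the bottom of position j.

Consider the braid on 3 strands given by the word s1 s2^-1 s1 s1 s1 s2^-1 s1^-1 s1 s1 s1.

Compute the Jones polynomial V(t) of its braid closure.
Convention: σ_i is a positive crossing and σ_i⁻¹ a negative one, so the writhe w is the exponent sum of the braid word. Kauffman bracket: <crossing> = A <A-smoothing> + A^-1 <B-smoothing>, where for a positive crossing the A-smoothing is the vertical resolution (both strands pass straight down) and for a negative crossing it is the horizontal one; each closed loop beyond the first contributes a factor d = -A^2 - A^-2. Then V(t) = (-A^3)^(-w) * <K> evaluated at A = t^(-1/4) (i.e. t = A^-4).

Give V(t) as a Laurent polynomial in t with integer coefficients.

t^8 - 2*t^7 + 3*t^6 - 4*t^5 + 3*t^4 - 3*t^3 + 3*t^2 - t + 1

Derivation:
First cancel adjacent σ_i σ_i⁻¹ pairs (Reidemeister II — same braid, same closure): s1 s2^-1 s1 s1 s1 s2^-1 s1^-1 s1 s1 s1 → s1 s2^-1 s1 s1 s1 s2^-1 s1 s1.
Braid: s1 s2^-1 s1 s1 s1 s2^-1 s1 s1 on 3 strands, 8 crossings.
Writhe w = (#positive) - (#negative) = 6 - 2 = 4.
Computing the Kauffman bracket via state sum. There are 2^8 = 256 states.
Each crossing splits two ways (0=vertical, 1=horizontal). The state's weight is A^(#A-smoothings - #B-smoothings) * d^(loops - 1).
Tabulate the states by total A-exponent and number of loops L (A-exp: L × count):
  A^8: L=3 ×1
  A^6: L=2 ×8
  A^4: L=1 ×21, L=3 ×7
  A^2: L=2 ×54, L=4 ×2
  A^0: L=3 ×70
  A^-2: L=4 ×56
  A^-4: L=5 ×28
  A^-6: L=6 ×8
  A^-8: L=7 ×1
Each group contributes A^e * Σ count * d^(L-1):
Powers of d = -A^2 - A^-2: d^2 = A^4 + 2 + A^-4; d^3 = -A^6 - 3*A^2 - 3*A^-2 - A^-6; d^4 = A^8 + 4*A^4 + 6 + 4*A^-4 + A^-8; d^5 = -A^10 - 5*A^6 - 10*A^2 - 10*A^-2 - 5*A^-6 - A^-10; d^6 = A^12 + 6*A^8 + 15*A^4 + 20 + 15*A^-4 + 6*A^-8 + A^-12.
  A^8 * (d^2) = A^12 + 2*A^8 + A^4
  A^6 * (8*d) = -8*A^8 - 8*A^4
  A^4 * (21 + 7*d^2) = 7*A^8 + 35*A^4 + 7
  A^2 * (54*d + 2*d^3) = -2*A^8 - 60*A^4 - 60 - 2*A^-4
  A^0 * (70*d^2) = 70*A^4 + 140 + 70*A^-4
  A^-2 * (56*d^3) = -56*A^4 - 168 - 168*A^-4 - 56*A^-8
  A^-4 * (28*d^4) = 28*A^4 + 112 + 168*A^-4 + 112*A^-8 + 28*A^-12
  A^-6 * (8*d^5) = -8*A^4 - 40 - 80*A^-4 - 80*A^-8 - 40*A^-12 - 8*A^-16
  A^-8 * (d^6) = A^4 + 6 + 15*A^-4 + 20*A^-8 + 15*A^-12 + 6*A^-16 + A^-20
Summing the groups: <K> = A^12 - A^8 + 3*A^4 - 3 + 3*A^-4 - 4*A^-8 + 3*A^-12 - 2*A^-16 + A^-20
Normalise by the writhe: (-A^3)^(-w) = (-A^3)^(-4) = A^-12, so f(A) = A^-12 * <K> = 1 - A^-4 + 3*A^-8 - 3*A^-12 + 3*A^-16 - 4*A^-20 + 3*A^-24 - 2*A^-28 + A^-32.
Substitute A = t^(-1/4), i.e. A^e → t^(-e/4): V(t) = t^8 - 2*t^7 + 3*t^6 - 4*t^5 + 3*t^4 - 3*t^3 + 3*t^2 - t + 1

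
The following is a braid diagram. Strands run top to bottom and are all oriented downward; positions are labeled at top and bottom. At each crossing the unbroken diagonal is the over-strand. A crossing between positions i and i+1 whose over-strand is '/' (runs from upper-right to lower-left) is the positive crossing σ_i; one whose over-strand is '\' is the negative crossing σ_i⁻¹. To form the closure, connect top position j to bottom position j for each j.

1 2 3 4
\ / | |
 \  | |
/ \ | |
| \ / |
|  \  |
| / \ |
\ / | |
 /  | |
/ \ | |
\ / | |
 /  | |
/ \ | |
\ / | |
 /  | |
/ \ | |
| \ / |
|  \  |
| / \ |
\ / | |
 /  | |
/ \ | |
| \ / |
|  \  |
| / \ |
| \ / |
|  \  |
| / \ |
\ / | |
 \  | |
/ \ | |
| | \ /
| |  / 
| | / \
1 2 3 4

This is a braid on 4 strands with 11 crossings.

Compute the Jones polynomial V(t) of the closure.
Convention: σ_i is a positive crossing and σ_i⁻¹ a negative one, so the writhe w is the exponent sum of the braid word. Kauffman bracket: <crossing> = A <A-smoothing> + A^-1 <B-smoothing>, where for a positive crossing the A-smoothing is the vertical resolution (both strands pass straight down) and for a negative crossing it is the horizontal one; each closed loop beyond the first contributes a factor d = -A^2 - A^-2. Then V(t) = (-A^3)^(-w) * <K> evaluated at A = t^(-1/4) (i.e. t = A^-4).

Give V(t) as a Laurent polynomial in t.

Reading the diagram top to bottom ('/'-over between positions i,i+1 = s_i, '\'-over = s_i^-1): braid word = s1^-1 s2^-1 s1 s1 s1 s2^-1 s1 s2^-1 s2^-1 s1^-1 s3.
The presented braid s1^-1 s2^-1 s1 s1 s1 s2^-1 s1 s2^-1 s2^-1 s1^-1 s3 on 4 strands reduces by inverse Markov moves (closure unchanged at each step):
  Destabilize: the word has the form β·s3 where s3 occurs only as the final letter (β ∈ B_3); drop it and the last strand → 3 strands.
Reduced to β = s1^-1 s2^-1 s1 s1 s1 s2^-1 s1 s2^-1 s2^-1 s1^-1 on 3 strands, 10 crossings.
Compute on β:
Braid: s1^-1 s2^-1 s1 s1 s1 s2^-1 s1 s2^-1 s2^-1 s1^-1 on 3 strands, 10 crossings.
Writhe w = (#positive) - (#negative) = 4 - 6 = -2.
Enumerate smoothing states for the bracket polynomial. There are 2^10 = 1024 states.
For each crossing: s=0 is the vertical smoothing, s=1 horizontal. Crossing k contributes A^(sign_k * (1 - 2*s_k)); loop factor d = -A^2 - A^-2.
Tabulate the states by total A-exponent and number of loops L (A-exp: L × count):
  A^10: L=5 ×1
  A^8: L=4 ×10
  A^6: L=3 ×38, L=5 ×7
  A^4: L=2 ×67, L=4 ×49, L=6 ×4
  A^2: L=1 ×46, L=3 ×130, L=5 ×33, L=7 ×1
  A^0: L=2 ×131, L=4 ×110, L=6 ×11
  A^-2: L=1 ×25, L=3 ×133, L=5 ×51, L=7 ×1
  A^-4: L=2 ×37, L=4 ×72, L=6 ×11
  A^-6: L=3 ×25, L=5 ×19, L=7 ×1
  A^-8: L=4 ×8, L=6 ×2
  A^-10: L=5 ×1
Each group contributes A^e * Σ count * d^(L-1):
Powers of d = -A^2 - A^-2: d^2 = A^4 + 2 + A^-4; d^3 = -A^6 - 3*A^2 - 3*A^-2 - A^-6; d^4 = A^8 + 4*A^4 + 6 + 4*A^-4 + A^-8; d^5 = -A^10 - 5*A^6 - 10*A^2 - 10*A^-2 - 5*A^-6 - A^-10; d^6 = A^12 + 6*A^8 + 15*A^4 + 20 + 15*A^-4 + 6*A^-8 + A^-12.
  A^10 * (d^4) = A^18 + 4*A^14 + 6*A^10 + 4*A^6 + A^2
  A^8 * (10*d^3) = -10*A^14 - 30*A^10 - 30*A^6 - 10*A^2
  A^6 * (38*d^2 + 7*d^4) = 7*A^14 + 66*A^10 + 118*A^6 + 66*A^2 + 7*A^-2
  A^4 * (67*d + 49*d^3 + 4*d^5) = -4*A^14 - 69*A^10 - 254*A^6 - 254*A^2 - 69*A^-2 - 4*A^-6
  A^2 * (46 + 130*d^2 + 33*d^4 + d^6) = A^14 + 39*A^10 + 277*A^6 + 524*A^2 + 277*A^-2 + 39*A^-6 + A^-10
  A^0 * (131*d + 110*d^3 + 11*d^5) = -11*A^10 - 165*A^6 - 571*A^2 - 571*A^-2 - 165*A^-6 - 11*A^-10
  A^-2 * (25 + 133*d^2 + 51*d^4 + d^6) = A^10 + 57*A^6 + 352*A^2 + 617*A^-2 + 352*A^-6 + 57*A^-10 + A^-14
  A^-4 * (37*d + 72*d^3 + 11*d^5) = -11*A^6 - 127*A^2 - 363*A^-2 - 363*A^-6 - 127*A^-10 - 11*A^-14
  A^-6 * (25*d^2 + 19*d^4 + d^6) = A^6 + 25*A^2 + 116*A^-2 + 184*A^-6 + 116*A^-10 + 25*A^-14 + A^-18
  A^-8 * (8*d^3 + 2*d^5) = -2*A^2 - 18*A^-2 - 44*A^-6 - 44*A^-10 - 18*A^-14 - 2*A^-18
  A^-10 * (d^4) = A^-2 + 4*A^-6 + 6*A^-10 + 4*A^-14 + A^-18
Summing the groups: <K> = A^18 - 2*A^14 + 2*A^10 - 3*A^6 + 4*A^2 - 3*A^-2 + 3*A^-6 - 2*A^-10 + A^-14
Normalise by the writhe: (-A^3)^(-w) = (-A^3)^(2) = A^6, so f(A) = A^6 * <K> = A^24 - 2*A^20 + 2*A^16 - 3*A^12 + 4*A^8 - 3*A^4 + 3 - 2*A^-4 + A^-8.
Substitute A = t^(-1/4), i.e. A^e → t^(-e/4): V(t) = t^2 - 2*t + 3 - 3*t^-1 + 4*t^-2 - 3*t^-3 + 2*t^-4 - 2*t^-5 + t^-6

Answer: t^2 - 2*t + 3 - 3*t^-1 + 4*t^-2 - 3*t^-3 + 2*t^-4 - 2*t^-5 + t^-6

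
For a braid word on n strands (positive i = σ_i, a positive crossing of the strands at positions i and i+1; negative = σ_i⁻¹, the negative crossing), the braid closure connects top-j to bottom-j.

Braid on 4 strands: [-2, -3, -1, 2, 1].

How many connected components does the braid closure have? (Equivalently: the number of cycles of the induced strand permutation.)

Track the strand permutation on 4 strands, starting from identity.
  step 1: s2^-1 swaps positions 2,3 -> [1 3 2 4]
  step 2: s3^-1 swaps positions 3,4 -> [1 3 4 2]
  step 3: s1^-1 swaps positions 1,2 -> [3 1 4 2]
  step 4: s2 swaps positions 2,3 -> [3 4 1 2]
  step 5: s1 swaps positions 1,2 -> [4 3 1 2]
Final permutation (position -> original strand): [4 3 1 2]
Closure components = cycle count of this permutation = 1.

Answer: 1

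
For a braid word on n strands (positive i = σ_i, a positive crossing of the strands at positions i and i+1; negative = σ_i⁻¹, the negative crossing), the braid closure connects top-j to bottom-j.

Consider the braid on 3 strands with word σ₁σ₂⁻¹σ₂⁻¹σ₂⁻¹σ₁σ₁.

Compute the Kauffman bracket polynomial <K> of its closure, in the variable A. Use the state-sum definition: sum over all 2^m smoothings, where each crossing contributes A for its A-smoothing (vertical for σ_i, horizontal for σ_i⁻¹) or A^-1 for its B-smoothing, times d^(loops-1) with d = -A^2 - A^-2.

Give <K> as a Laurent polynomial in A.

Braid: s1 s2^-1 s2^-1 s2^-1 s1 s1 on 3 strands, 6 crossings.
Writhe w = (#positive) - (#negative) = 3 - 3 = 0.
State-sum expansion of <K>. There are 2^6 = 64 states.
Smooth each crossing (0=||, 1=⌣⌢); contribution A^(Σ sign_k(1-2s_k)) * d^(L-1).
Tabulate the states by total A-exponent and number of loops L (A-exp: L × count):
  A^6: L=4 ×1
  A^4: L=3 ×6
  A^2: L=2 ×12, L=4 ×3
  A^0: L=1 ×9, L=3 ×10, L=5 ×1
  A^-2: L=2 ×12, L=4 ×3
  A^-4: L=3 ×6
  A^-6: L=4 ×1
Each group contributes A^e * Σ count * d^(L-1):
Powers of d = -A^2 - A^-2: d^2 = A^4 + 2 + A^-4; d^3 = -A^6 - 3*A^2 - 3*A^-2 - A^-6; d^4 = A^8 + 4*A^4 + 6 + 4*A^-4 + A^-8.
  A^6 * (d^3) = -A^12 - 3*A^8 - 3*A^4 - 1
  A^4 * (6*d^2) = 6*A^8 + 12*A^4 + 6
  A^2 * (12*d + 3*d^3) = -3*A^8 - 21*A^4 - 21 - 3*A^-4
  A^0 * (9 + 10*d^2 + d^4) = A^8 + 14*A^4 + 35 + 14*A^-4 + A^-8
  A^-2 * (12*d + 3*d^3) = -3*A^4 - 21 - 21*A^-4 - 3*A^-8
  A^-4 * (6*d^2) = 6 + 12*A^-4 + 6*A^-8
  A^-6 * (d^3) = -1 - 3*A^-4 - 3*A^-8 - A^-12
Summing the groups: <K> = -A^12 + A^8 - A^4 + 3 - A^-4 + A^-8 - A^-12

Answer: -A^12 + A^8 - A^4 + 3 - A^-4 + A^-8 - A^-12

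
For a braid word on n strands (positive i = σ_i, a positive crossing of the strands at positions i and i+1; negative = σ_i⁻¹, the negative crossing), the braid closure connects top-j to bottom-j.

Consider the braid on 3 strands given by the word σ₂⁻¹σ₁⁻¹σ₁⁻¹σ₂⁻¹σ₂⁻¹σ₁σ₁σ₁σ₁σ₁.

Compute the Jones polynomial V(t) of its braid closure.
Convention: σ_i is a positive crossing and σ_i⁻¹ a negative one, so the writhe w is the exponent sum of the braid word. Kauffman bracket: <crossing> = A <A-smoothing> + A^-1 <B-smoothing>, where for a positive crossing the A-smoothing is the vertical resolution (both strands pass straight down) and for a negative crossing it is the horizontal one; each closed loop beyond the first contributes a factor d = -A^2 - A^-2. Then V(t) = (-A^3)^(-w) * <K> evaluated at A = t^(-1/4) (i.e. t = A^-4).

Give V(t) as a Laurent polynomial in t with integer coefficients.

Braid: s2^-1 s1^-1 s1^-1 s2^-1 s2^-1 s1 s1 s1 s1 s1 on 3 strands, 10 crossings.
Writhe w = (#positive) - (#negative) = 5 - 5 = 0.
Computing the Kauffman bracket via state sum. There are 2^10 = 1024 states.
Smooth each crossing (0=||, 1=⌣⌢); contribution A^(Σ sign_k(1-2s_k)) * d^(L-1).
Tabulate the states by total A-exponent and number of loops L (A-exp: L × count):
  A^10: L=4 ×1
  A^8: L=3 ×10
  A^6: L=2 ×29, L=4 ×16
  A^4: L=1 ×26, L=3 ×74, L=5 ×20
  A^2: L=2 ×90, L=4 ×105, L=6 ×15
  A^0: L=1 ×15, L=3 ×141, L=5 ×90, L=7 ×6
  A^-2: L=2 ×35, L=4 ×130, L=6 ×44, L=8 ×1
  A^-4: L=3 ×40, L=5 ×69, L=7 ×11
  A^-6: L=4 ×25, L=6 ×19, L=8 ×1
  A^-8: L=5 ×8, L=7 ×2
  A^-10: L=6 ×1
Each group contributes A^e * Σ count * d^(L-1):
Powers of d = -A^2 - A^-2: d^2 = A^4 + 2 + A^-4; d^3 = -A^6 - 3*A^2 - 3*A^-2 - A^-6; d^4 = A^8 + 4*A^4 + 6 + 4*A^-4 + A^-8; d^5 = -A^10 - 5*A^6 - 10*A^2 - 10*A^-2 - 5*A^-6 - A^-10; d^6 = A^12 + 6*A^8 + 15*A^4 + 20 + 15*A^-4 + 6*A^-8 + A^-12; d^7 = -A^14 - 7*A^10 - 21*A^6 - 35*A^2 - 35*A^-2 - 21*A^-6 - 7*A^-10 - A^-14.
  A^10 * (d^3) = -A^16 - 3*A^12 - 3*A^8 - A^4
  A^8 * (10*d^2) = 10*A^12 + 20*A^8 + 10*A^4
  A^6 * (29*d + 16*d^3) = -16*A^12 - 77*A^8 - 77*A^4 - 16
  A^4 * (26 + 74*d^2 + 20*d^4) = 20*A^12 + 154*A^8 + 294*A^4 + 154 + 20*A^-4
  A^2 * (90*d + 105*d^3 + 15*d^5) = -15*A^12 - 180*A^8 - 555*A^4 - 555 - 180*A^-4 - 15*A^-8
  A^0 * (15 + 141*d^2 + 90*d^4 + 6*d^6) = 6*A^12 + 126*A^8 + 591*A^4 + 957 + 591*A^-4 + 126*A^-8 + 6*A^-12
  A^-2 * (35*d + 130*d^3 + 44*d^5 + d^7) = -A^12 - 51*A^8 - 371*A^4 - 900 - 900*A^-4 - 371*A^-8 - 51*A^-12 - A^-16
  A^-4 * (40*d^2 + 69*d^4 + 11*d^6) = 11*A^8 + 135*A^4 + 481 + 714*A^-4 + 481*A^-8 + 135*A^-12 + 11*A^-16
  A^-6 * (25*d^3 + 19*d^5 + d^7) = -A^8 - 26*A^4 - 141 - 300*A^-4 - 300*A^-8 - 141*A^-12 - 26*A^-16 - A^-20
  A^-8 * (8*d^4 + 2*d^6) = 2*A^4 + 20 + 62*A^-4 + 88*A^-8 + 62*A^-12 + 20*A^-16 + 2*A^-20
  A^-10 * (d^5) = -1 - 5*A^-4 - 10*A^-8 - 10*A^-12 - 5*A^-16 - A^-20
Summing the groups: <K> = -A^16 + A^12 - A^8 + 2*A^4 - 1 + 2*A^-4 - A^-8 + A^-12 - A^-16
Normalise by the writhe: (-A^3)^(-w) = (-A^3)^(0) = 1, so f(A) = 1 * <K> = -A^16 + A^12 - A^8 + 2*A^4 - 1 + 2*A^-4 - A^-8 + A^-12 - A^-16.
Substitute A = t^(-1/4), i.e. A^e → t^(-e/4): V(t) = -t^4 + t^3 - t^2 + 2*t - 1 + 2*t^-1 - t^-2 + t^-3 - t^-4

Answer: -t^4 + t^3 - t^2 + 2*t - 1 + 2*t^-1 - t^-2 + t^-3 - t^-4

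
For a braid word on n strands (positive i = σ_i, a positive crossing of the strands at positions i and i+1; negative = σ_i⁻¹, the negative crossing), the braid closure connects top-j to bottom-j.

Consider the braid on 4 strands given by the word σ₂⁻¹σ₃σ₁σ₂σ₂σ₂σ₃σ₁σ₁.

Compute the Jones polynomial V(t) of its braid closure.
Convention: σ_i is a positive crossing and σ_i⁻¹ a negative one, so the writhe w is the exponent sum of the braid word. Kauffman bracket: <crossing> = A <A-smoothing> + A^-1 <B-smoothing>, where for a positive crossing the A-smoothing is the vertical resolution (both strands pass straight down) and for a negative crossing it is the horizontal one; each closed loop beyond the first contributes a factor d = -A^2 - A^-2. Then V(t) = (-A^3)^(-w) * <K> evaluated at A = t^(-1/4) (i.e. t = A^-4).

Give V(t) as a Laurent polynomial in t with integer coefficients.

Braid: s2^-1 s3 s1 s2 s2 s2 s3 s1 s1 on 4 strands, 9 crossings.
Writhe w = (#positive) - (#negative) = 8 - 1 = 7.
State-sum expansion of <K>. There are 2^9 = 512 states.
For each crossing: s=0 is the vertical smoothing, s=1 horizontal. Crossing k contributes A^(sign_k * (1 - 2*s_k)); loop factor d = -A^2 - A^-2.
Tabulate the states by total A-exponent and number of loops L (A-exp: L × count):
  A^9: L=3 ×1
  A^7: L=2 ×5, L=4 ×4
  A^5: L=1 ×6, L=3 ×27, L=5 ×3
  A^3: L=2 ×57, L=4 ×26, L=6 ×1
  A^1: L=1 ×39, L=3 ×77, L=5 ×10
  A^-1: L=2 ×81, L=4 ×44, L=6 ×1
  A^-3: L=3 ×73, L=5 ×11
  A^-5: L=4 ×35, L=6 ×1
  A^-7: L=5 ×9
  A^-9: L=6 ×1
Each group contributes A^e * Σ count * d^(L-1):
Powers of d = -A^2 - A^-2: d^2 = A^4 + 2 + A^-4; d^3 = -A^6 - 3*A^2 - 3*A^-2 - A^-6; d^4 = A^8 + 4*A^4 + 6 + 4*A^-4 + A^-8; d^5 = -A^10 - 5*A^6 - 10*A^2 - 10*A^-2 - 5*A^-6 - A^-10.
  A^9 * (d^2) = A^13 + 2*A^9 + A^5
  A^7 * (5*d + 4*d^3) = -4*A^13 - 17*A^9 - 17*A^5 - 4*A
  A^5 * (6 + 27*d^2 + 3*d^4) = 3*A^13 + 39*A^9 + 78*A^5 + 39*A + 3*A^-3
  A^3 * (57*d + 26*d^3 + d^5) = -A^13 - 31*A^9 - 145*A^5 - 145*A - 31*A^-3 - A^-7
  A^1 * (39 + 77*d^2 + 10*d^4) = 10*A^9 + 117*A^5 + 253*A + 117*A^-3 + 10*A^-7
  A^-1 * (81*d + 44*d^3 + d^5) = -A^9 - 49*A^5 - 223*A - 223*A^-3 - 49*A^-7 - A^-11
  A^-3 * (73*d^2 + 11*d^4) = 11*A^5 + 117*A + 212*A^-3 + 117*A^-7 + 11*A^-11
  A^-5 * (35*d^3 + d^5) = -A^5 - 40*A - 115*A^-3 - 115*A^-7 - 40*A^-11 - A^-15
  A^-7 * (9*d^4) = 9*A + 36*A^-3 + 54*A^-7 + 36*A^-11 + 9*A^-15
  A^-9 * (d^5) = -A - 5*A^-3 - 10*A^-7 - 10*A^-11 - 5*A^-15 - A^-19
Summing the groups: <K> = -A^13 + 2*A^9 - 5*A^5 + 5*A - 6*A^-3 + 6*A^-7 - 4*A^-11 + 3*A^-15 - A^-19
Normalise by the writhe: (-A^3)^(-w) = (-A^3)^(-7) = -A^-21, so f(A) = -A^-21 * <K> = A^-8 - 2*A^-12 + 5*A^-16 - 5*A^-20 + 6*A^-24 - 6*A^-28 + 4*A^-32 - 3*A^-36 + A^-40.
Substitute A = t^(-1/4), i.e. A^e → t^(-e/4): V(t) = t^10 - 3*t^9 + 4*t^8 - 6*t^7 + 6*t^6 - 5*t^5 + 5*t^4 - 2*t^3 + t^2

Answer: t^10 - 3*t^9 + 4*t^8 - 6*t^7 + 6*t^6 - 5*t^5 + 5*t^4 - 2*t^3 + t^2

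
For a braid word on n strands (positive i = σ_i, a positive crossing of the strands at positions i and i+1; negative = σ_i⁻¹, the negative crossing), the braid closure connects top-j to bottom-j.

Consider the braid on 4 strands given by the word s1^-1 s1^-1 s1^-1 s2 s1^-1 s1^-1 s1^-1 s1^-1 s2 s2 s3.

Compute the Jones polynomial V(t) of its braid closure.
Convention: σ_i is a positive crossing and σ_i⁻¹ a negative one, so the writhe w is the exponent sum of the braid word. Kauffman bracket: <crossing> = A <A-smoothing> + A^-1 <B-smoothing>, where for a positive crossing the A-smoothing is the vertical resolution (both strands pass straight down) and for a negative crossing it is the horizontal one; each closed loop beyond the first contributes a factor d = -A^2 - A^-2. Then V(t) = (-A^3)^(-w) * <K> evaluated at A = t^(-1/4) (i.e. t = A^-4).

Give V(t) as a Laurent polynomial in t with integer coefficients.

-t + 2 - 3*t^-1 + 6*t^-2 - 6*t^-3 + 7*t^-4 - 7*t^-5 + 6*t^-6 - 4*t^-7 + 2*t^-8 - t^-9

Derivation:
The presented braid s1^-1 s1^-1 s1^-1 s2 s1^-1 s1^-1 s1^-1 s1^-1 s2 s2 s3 on 4 strands reduces by inverse Markov moves (closure unchanged at each step):
  Destabilize: the word has the form β·s3 where s3 occurs only as the final letter (β ∈ B_3); drop it and the last strand → 3 strands.
Reduced to β = s1^-1 s1^-1 s1^-1 s2 s1^-1 s1^-1 s1^-1 s1^-1 s2 s2 on 3 strands, 10 crossings.
Compute on β:
Braid: s1^-1 s1^-1 s1^-1 s2 s1^-1 s1^-1 s1^-1 s1^-1 s2 s2 on 3 strands, 10 crossings.
Writhe w = (#positive) - (#negative) = 3 - 7 = -4.
Enumerate smoothing states for the bracket polynomial. There are 2^10 = 1024 states.
Smooth each crossing (0=||, 1=⌣⌢); contribution A^(Σ sign_k(1-2s_k)) * d^(L-1).
Tabulate the states by total A-exponent and number of loops L (A-exp: L × count):
  A^10: L=8 ×1
  A^8: L=7 ×10
  A^6: L=6 ×44, L=8 ×1
  A^4: L=5 ×112, L=7 ×8
  A^2: L=4 ×182, L=6 ×28
  A^0: L=3 ×194, L=5 ×58
  A^-2: L=2 ×130, L=4 ×79, L=6 ×1
  A^-4: L=1 ×45, L=3 ×70, L=5 ×5
  A^-6: L=2 ×36, L=4 ×9
  A^-8: L=3 ×10
  A^-10: L=4 ×1
Each group contributes A^e * Σ count * d^(L-1):
Powers of d = -A^2 - A^-2: d^2 = A^4 + 2 + A^-4; d^3 = -A^6 - 3*A^2 - 3*A^-2 - A^-6; d^4 = A^8 + 4*A^4 + 6 + 4*A^-4 + A^-8; d^5 = -A^10 - 5*A^6 - 10*A^2 - 10*A^-2 - 5*A^-6 - A^-10; d^6 = A^12 + 6*A^8 + 15*A^4 + 20 + 15*A^-4 + 6*A^-8 + A^-12; d^7 = -A^14 - 7*A^10 - 21*A^6 - 35*A^2 - 35*A^-2 - 21*A^-6 - 7*A^-10 - A^-14.
  A^10 * (d^7) = -A^24 - 7*A^20 - 21*A^16 - 35*A^12 - 35*A^8 - 21*A^4 - 7 - A^-4
  A^8 * (10*d^6) = 10*A^20 + 60*A^16 + 150*A^12 + 200*A^8 + 150*A^4 + 60 + 10*A^-4
  A^6 * (44*d^5 + d^7) = -A^20 - 51*A^16 - 241*A^12 - 475*A^8 - 475*A^4 - 241 - 51*A^-4 - A^-8
  A^4 * (112*d^4 + 8*d^6) = 8*A^16 + 160*A^12 + 568*A^8 + 832*A^4 + 568 + 160*A^-4 + 8*A^-8
  A^2 * (182*d^3 + 28*d^5) = -28*A^12 - 322*A^8 - 826*A^4 - 826 - 322*A^-4 - 28*A^-8
  A^0 * (194*d^2 + 58*d^4) = 58*A^8 + 426*A^4 + 736 + 426*A^-4 + 58*A^-8
  A^-2 * (130*d + 79*d^3 + d^5) = -A^8 - 84*A^4 - 377 - 377*A^-4 - 84*A^-8 - A^-12
  A^-4 * (45 + 70*d^2 + 5*d^4) = 5*A^4 + 90 + 215*A^-4 + 90*A^-8 + 5*A^-12
  A^-6 * (36*d + 9*d^3) = -9 - 63*A^-4 - 63*A^-8 - 9*A^-12
  A^-8 * (10*d^2) = 10*A^-4 + 20*A^-8 + 10*A^-12
  A^-10 * (d^3) = -A^-4 - 3*A^-8 - 3*A^-12 - A^-16
Summing the groups: <K> = -A^24 + 2*A^20 - 4*A^16 + 6*A^12 - 7*A^8 + 7*A^4 - 6 + 6*A^-4 - 3*A^-8 + 2*A^-12 - A^-16
Normalise by the writhe: (-A^3)^(-w) = (-A^3)^(4) = A^12, so f(A) = A^12 * <K> = -A^36 + 2*A^32 - 4*A^28 + 6*A^24 - 7*A^20 + 7*A^16 - 6*A^12 + 6*A^8 - 3*A^4 + 2 - A^-4.
Substitute A = t^(-1/4), i.e. A^e → t^(-e/4): V(t) = -t + 2 - 3*t^-1 + 6*t^-2 - 6*t^-3 + 7*t^-4 - 7*t^-5 + 6*t^-6 - 4*t^-7 + 2*t^-8 - t^-9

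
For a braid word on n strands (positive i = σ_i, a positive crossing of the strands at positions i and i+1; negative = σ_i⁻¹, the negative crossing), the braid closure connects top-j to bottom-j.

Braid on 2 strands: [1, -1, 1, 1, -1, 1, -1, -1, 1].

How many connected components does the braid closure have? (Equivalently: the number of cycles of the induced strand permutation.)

1

Derivation:
Track the strand permutation on 2 strands, starting from identity.
  step 1: s1 swaps positions 1,2 -> [2 1]
  step 2: s1^-1 swaps positions 1,2 -> [1 2]
  step 3: s1 swaps positions 1,2 -> [2 1]
  step 4: s1 swaps positions 1,2 -> [1 2]
  step 5: s1^-1 swaps positions 1,2 -> [2 1]
  step 6: s1 swaps positions 1,2 -> [1 2]
  step 7: s1^-1 swaps positions 1,2 -> [2 1]
  step 8: s1^-1 swaps positions 1,2 -> [1 2]
  step 9: s1 swaps positions 1,2 -> [2 1]
Final permutation (position -> original strand): [2 1]
Closure components = cycle count of this permutation = 1.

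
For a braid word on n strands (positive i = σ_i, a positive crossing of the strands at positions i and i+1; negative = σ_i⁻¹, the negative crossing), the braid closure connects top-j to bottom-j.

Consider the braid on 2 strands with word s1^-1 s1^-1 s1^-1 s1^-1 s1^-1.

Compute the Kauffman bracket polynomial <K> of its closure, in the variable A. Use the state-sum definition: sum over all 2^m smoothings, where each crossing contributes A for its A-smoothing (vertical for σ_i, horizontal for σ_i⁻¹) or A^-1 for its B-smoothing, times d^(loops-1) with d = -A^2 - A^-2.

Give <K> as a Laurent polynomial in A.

Braid: s1^-1 s1^-1 s1^-1 s1^-1 s1^-1 on 2 strands, 5 crossings.
Writhe w = (#positive) - (#negative) = 0 - 5 = -5.
State-sum expansion of <K>. There are 2^5 = 32 states.
Smooth each crossing (0=||, 1=⌣⌢); contribution A^(Σ sign_k(1-2s_k)) * d^(L-1).
  state 00000: A-exp=-5, loops=2, term = A^-5 * d^1
  state 00001: A-exp=-3, loops=1, term = A^-3 * d^0
  state 00010: A-exp=-3, loops=1, term = A^-3 * d^0
  state 00011: A-exp=-1, loops=2, term = A^-1 * d^1
  state 00100: A-exp=-3, loops=1, term = A^-3 * d^0
  state 00101: A-exp=-1, loops=2, term = A^-1 * d^1
  state 00110: A-exp=-1, loops=2, term = A^-1 * d^1
  state 00111: A-exp=+1, loops=3, term = A^1 * d^2
  state 01000: A-exp=-3, loops=1, term = A^-3 * d^0
  state 01001: A-exp=-1, loops=2, term = A^-1 * d^1
  state 01010: A-exp=-1, loops=2, term = A^-1 * d^1
  state 01011: A-exp=+1, loops=3, term = A^1 * d^2
  state 01100: A-exp=-1, loops=2, term = A^-1 * d^1
  state 01101: A-exp=+1, loops=3, term = A^1 * d^2
  state 01110: A-exp=+1, loops=3, term = A^1 * d^2
  state 01111: A-exp=+3, loops=4, term = A^3 * d^3
  state 10000: A-exp=-3, loops=1, term = A^-3 * d^0
  state 10001: A-exp=-1, loops=2, term = A^-1 * d^1
  state 10010: A-exp=-1, loops=2, term = A^-1 * d^1
  state 10011: A-exp=+1, loops=3, term = A^1 * d^2
  state 10100: A-exp=-1, loops=2, term = A^-1 * d^1
  state 10101: A-exp=+1, loops=3, term = A^1 * d^2
  state 10110: A-exp=+1, loops=3, term = A^1 * d^2
  state 10111: A-exp=+3, loops=4, term = A^3 * d^3
  state 11000: A-exp=-1, loops=2, term = A^-1 * d^1
  state 11001: A-exp=+1, loops=3, term = A^1 * d^2
  state 11010: A-exp=+1, loops=3, term = A^1 * d^2
  state 11011: A-exp=+3, loops=4, term = A^3 * d^3
  state 11100: A-exp=+1, loops=3, term = A^1 * d^2
  state 11101: A-exp=+3, loops=4, term = A^3 * d^3
  state 11110: A-exp=+3, loops=4, term = A^3 * d^3
  state 11111: A-exp=+5, loops=5, term = A^5 * d^4
Collect the terms by A-exponent (count of states per loop number):
Powers of d = -A^2 - A^-2: d^2 = A^4 + 2 + A^-4; d^3 = -A^6 - 3*A^2 - 3*A^-2 - A^-6; d^4 = A^8 + 4*A^4 + 6 + 4*A^-4 + A^-8.
  A^5 * (d^4) = A^13 + 4*A^9 + 6*A^5 + 4*A + A^-3
  A^3 * (5*d^3) = -5*A^9 - 15*A^5 - 15*A - 5*A^-3
  A^1 * (10*d^2) = 10*A^5 + 20*A + 10*A^-3
  A^-1 * (10*d) = -10*A - 10*A^-3
  A^-3 * (5) = 5*A^-3
  A^-5 * (d) = -A^-3 - A^-7
Summing the groups: <K> = A^13 - A^9 + A^5 - A - A^-7

Answer: A^13 - A^9 + A^5 - A - A^-7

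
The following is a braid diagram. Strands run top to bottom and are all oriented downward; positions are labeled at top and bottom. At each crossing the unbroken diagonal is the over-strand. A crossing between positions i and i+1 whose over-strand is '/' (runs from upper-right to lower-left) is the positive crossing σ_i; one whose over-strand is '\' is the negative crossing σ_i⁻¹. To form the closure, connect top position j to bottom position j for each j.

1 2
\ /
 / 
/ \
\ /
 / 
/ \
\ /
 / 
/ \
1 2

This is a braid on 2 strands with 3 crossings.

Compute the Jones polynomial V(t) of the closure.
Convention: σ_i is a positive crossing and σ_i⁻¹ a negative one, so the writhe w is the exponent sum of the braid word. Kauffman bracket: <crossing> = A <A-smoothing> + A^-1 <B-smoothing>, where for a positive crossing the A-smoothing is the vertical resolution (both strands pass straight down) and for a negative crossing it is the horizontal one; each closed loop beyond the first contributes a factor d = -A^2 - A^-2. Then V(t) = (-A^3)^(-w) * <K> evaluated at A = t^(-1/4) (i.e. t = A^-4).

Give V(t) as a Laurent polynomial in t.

-t^4 + t^3 + t

Derivation:
Reading the diagram top to bottom ('/'-over between positions i,i+1 = s_i, '\'-over = s_i^-1): braid word = s1 s1 s1.
Braid: s1 s1 s1 on 2 strands, 3 crossings.
Writhe w = (#positive) - (#negative) = 3 - 0 = 3.
State-sum expansion of <K>. There are 2^3 = 8 states.
Smooth each crossing (0=||, 1=⌣⌢); contribution A^(Σ sign_k(1-2s_k)) * d^(L-1).
  state 000: A-exp=+3, loops=2, term = A^3 * d^1
  state 001: A-exp=+1, loops=1, term = A^1 * d^0
  state 010: A-exp=+1, loops=1, term = A^1 * d^0
  state 011: A-exp=-1, loops=2, term = A^-1 * d^1
  state 100: A-exp=+1, loops=1, term = A^1 * d^0
  state 101: A-exp=-1, loops=2, term = A^-1 * d^1
  state 110: A-exp=-1, loops=2, term = A^-1 * d^1
  state 111: A-exp=-3, loops=3, term = A^-3 * d^2
Collect the terms by A-exponent (count of states per loop number):
Powers of d = -A^2 - A^-2: d^2 = A^4 + 2 + A^-4.
  A^3 * (d) = -A^5 - A
  A^1 * (3) = 3*A
  A^-1 * (3*d) = -3*A - 3*A^-3
  A^-3 * (d^2) = A + 2*A^-3 + A^-7
Summing the groups: <K> = -A^5 - A^-3 + A^-7
Normalise by the writhe: (-A^3)^(-w) = (-A^3)^(-3) = -A^-9, so f(A) = -A^-9 * <K> = A^-4 + A^-12 - A^-16.
Substitute A = t^(-1/4), i.e. A^e → t^(-e/4): V(t) = -t^4 + t^3 + t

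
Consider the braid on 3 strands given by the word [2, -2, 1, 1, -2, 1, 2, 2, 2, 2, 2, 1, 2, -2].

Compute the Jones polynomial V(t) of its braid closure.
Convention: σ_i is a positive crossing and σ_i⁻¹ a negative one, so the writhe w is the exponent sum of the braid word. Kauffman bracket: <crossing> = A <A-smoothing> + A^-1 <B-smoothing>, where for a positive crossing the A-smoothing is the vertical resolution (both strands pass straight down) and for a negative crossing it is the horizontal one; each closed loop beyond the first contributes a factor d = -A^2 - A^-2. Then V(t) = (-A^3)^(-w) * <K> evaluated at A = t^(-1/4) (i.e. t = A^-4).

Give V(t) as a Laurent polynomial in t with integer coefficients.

-t^12 + 2*t^11 - 4*t^10 + 5*t^9 - 5*t^8 + 5*t^7 - 4*t^6 + 3*t^5 - t^4 + t^3

Derivation:
The presented braid s2 s2^-1 s1 s1 s2^-1 s1 s2 s2 s2 s2 s2 s1 s2 s2^-1 on 3 strands reduces by inverse Markov moves (closure unchanged at each step):
  Deconjugate: the word is γ·β·γ⁻¹ with γ = s2 s2^-1 (prefix) and γ⁻¹ = s2 s2^-1 (suffix); strip both.
Reduced to β = s1 s1 s2^-1 s1 s2 s2 s2 s2 s2 s1 on 3 strands, 10 crossings.
Compute on β:
Braid: s1 s1 s2^-1 s1 s2 s2 s2 s2 s2 s1 on 3 strands, 10 crossings.
Writhe w = (#positive) - (#negative) = 9 - 1 = 8.
Computing the Kauffman bracket via state sum. There are 2^10 = 1024 states.
Each crossing splits two ways (0=vertical, 1=horizontal). The state's weight is A^(#A-smoothings - #B-smoothings) * d^(loops - 1).
Tabulate the states by total A-exponent and number of loops L (A-exp: L × count):
  A^10: L=2 ×1
  A^8: L=1 ×4, L=3 ×6
  A^6: L=2 ×35, L=4 ×10
  A^4: L=1 ×35, L=3 ×75, L=5 ×10
  A^2: L=2 ×115, L=4 ×90, L=6 ×5
  A^0: L=3 ×185, L=5 ×66, L=7 ×1
  A^-2: L=4 ×180, L=6 ×30
  A^-4: L=5 ×112, L=7 ×8
  A^-6: L=6 ×44, L=8 ×1
  A^-8: L=7 ×10
  A^-10: L=8 ×1
Each group contributes A^e * Σ count * d^(L-1):
Powers of d = -A^2 - A^-2: d^2 = A^4 + 2 + A^-4; d^3 = -A^6 - 3*A^2 - 3*A^-2 - A^-6; d^4 = A^8 + 4*A^4 + 6 + 4*A^-4 + A^-8; d^5 = -A^10 - 5*A^6 - 10*A^2 - 10*A^-2 - 5*A^-6 - A^-10; d^6 = A^12 + 6*A^8 + 15*A^4 + 20 + 15*A^-4 + 6*A^-8 + A^-12; d^7 = -A^14 - 7*A^10 - 21*A^6 - 35*A^2 - 35*A^-2 - 21*A^-6 - 7*A^-10 - A^-14.
  A^10 * (d) = -A^12 - A^8
  A^8 * (4 + 6*d^2) = 6*A^12 + 16*A^8 + 6*A^4
  A^6 * (35*d + 10*d^3) = -10*A^12 - 65*A^8 - 65*A^4 - 10
  A^4 * (35 + 75*d^2 + 10*d^4) = 10*A^12 + 115*A^8 + 245*A^4 + 115 + 10*A^-4
  A^2 * (115*d + 90*d^3 + 5*d^5) = -5*A^12 - 115*A^8 - 435*A^4 - 435 - 115*A^-4 - 5*A^-8
  A^0 * (185*d^2 + 66*d^4 + d^6) = A^12 + 72*A^8 + 464*A^4 + 786 + 464*A^-4 + 72*A^-8 + A^-12
  A^-2 * (180*d^3 + 30*d^5) = -30*A^8 - 330*A^4 - 840 - 840*A^-4 - 330*A^-8 - 30*A^-12
  A^-4 * (112*d^4 + 8*d^6) = 8*A^8 + 160*A^4 + 568 + 832*A^-4 + 568*A^-8 + 160*A^-12 + 8*A^-16
  A^-6 * (44*d^5 + d^7) = -A^8 - 51*A^4 - 241 - 475*A^-4 - 475*A^-8 - 241*A^-12 - 51*A^-16 - A^-20
  A^-8 * (10*d^6) = 10*A^4 + 60 + 150*A^-4 + 200*A^-8 + 150*A^-12 + 60*A^-16 + 10*A^-20
  A^-10 * (d^7) = -A^4 - 7 - 21*A^-4 - 35*A^-8 - 35*A^-12 - 21*A^-16 - 7*A^-20 - A^-24
Summing the groups: <K> = A^12 - A^8 + 3*A^4 - 4 + 5*A^-4 - 5*A^-8 + 5*A^-12 - 4*A^-16 + 2*A^-20 - A^-24
Normalise by the writhe: (-A^3)^(-w) = (-A^3)^(-8) = A^-24, so f(A) = A^-24 * <K> = A^-12 - A^-16 + 3*A^-20 - 4*A^-24 + 5*A^-28 - 5*A^-32 + 5*A^-36 - 4*A^-40 + 2*A^-44 - A^-48.
Substitute A = t^(-1/4), i.e. A^e → t^(-e/4): V(t) = -t^12 + 2*t^11 - 4*t^10 + 5*t^9 - 5*t^8 + 5*t^7 - 4*t^6 + 3*t^5 - t^4 + t^3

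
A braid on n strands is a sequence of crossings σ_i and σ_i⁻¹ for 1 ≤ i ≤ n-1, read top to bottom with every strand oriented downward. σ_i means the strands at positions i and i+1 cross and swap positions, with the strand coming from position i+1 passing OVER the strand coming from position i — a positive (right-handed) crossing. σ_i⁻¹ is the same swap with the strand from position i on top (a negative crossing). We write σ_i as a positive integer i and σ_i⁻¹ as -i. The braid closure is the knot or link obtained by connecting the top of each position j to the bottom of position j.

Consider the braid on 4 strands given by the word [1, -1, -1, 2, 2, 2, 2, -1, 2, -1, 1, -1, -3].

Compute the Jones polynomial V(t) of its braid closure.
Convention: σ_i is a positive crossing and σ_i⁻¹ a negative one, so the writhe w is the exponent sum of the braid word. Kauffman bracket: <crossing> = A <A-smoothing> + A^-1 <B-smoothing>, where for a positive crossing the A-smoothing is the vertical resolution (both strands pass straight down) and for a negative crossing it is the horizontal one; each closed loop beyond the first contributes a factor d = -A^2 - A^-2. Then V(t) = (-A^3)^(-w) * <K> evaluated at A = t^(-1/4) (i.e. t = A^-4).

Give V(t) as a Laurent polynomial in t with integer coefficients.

The presented braid s1 s1^-1 s1^-1 s2 s2 s2 s2 s1^-1 s2 s1^-1 s1 s1^-1 s3^-1 on 4 strands reduces by inverse Markov moves (closure unchanged at each step):
  Destabilize: the word has the form β·s3^-1 where s3^-1 occurs only as the final letter (β ∈ B_3); drop it and the last strand → 3 strands.
  Deconjugate: the word is γ·β·γ⁻¹ with γ = s1 s1^-1 (prefix) and γ⁻¹ = s1 s1^-1 (suffix); strip both.
Reduced to β = s1^-1 s2 s2 s2 s2 s1^-1 s2 s1^-1 on 3 strands, 8 crossings.
Compute on β:
Braid: s1^-1 s2 s2 s2 s2 s1^-1 s2 s1^-1 on 3 strands, 8 crossings.
Writhe w = (#positive) - (#negative) = 5 - 3 = 2.
State-sum expansion of <K>. There are 2^8 = 256 states.
Smooth each crossing (0=||, 1=⌣⌢); contribution A^(Σ sign_k(1-2s_k)) * d^(L-1).
Tabulate the states by total A-exponent and number of loops L (A-exp: L × count):
  A^8: L=4 ×1
  A^6: L=3 ×8
  A^4: L=2 ×22, L=4 ×6
  A^2: L=1 ×23, L=3 ×29, L=5 ×4
  A^0: L=2 ×47, L=4 ×22, L=6 ×1
  A^-2: L=3 ×48, L=5 ×8
  A^-4: L=4 ×27, L=6 ×1
  A^-6: L=5 ×8
  A^-8: L=6 ×1
Each group contributes A^e * Σ count * d^(L-1):
Powers of d = -A^2 - A^-2: d^2 = A^4 + 2 + A^-4; d^3 = -A^6 - 3*A^2 - 3*A^-2 - A^-6; d^4 = A^8 + 4*A^4 + 6 + 4*A^-4 + A^-8; d^5 = -A^10 - 5*A^6 - 10*A^2 - 10*A^-2 - 5*A^-6 - A^-10.
  A^8 * (d^3) = -A^14 - 3*A^10 - 3*A^6 - A^2
  A^6 * (8*d^2) = 8*A^10 + 16*A^6 + 8*A^2
  A^4 * (22*d + 6*d^3) = -6*A^10 - 40*A^6 - 40*A^2 - 6*A^-2
  A^2 * (23 + 29*d^2 + 4*d^4) = 4*A^10 + 45*A^6 + 105*A^2 + 45*A^-2 + 4*A^-6
  A^0 * (47*d + 22*d^3 + d^5) = -A^10 - 27*A^6 - 123*A^2 - 123*A^-2 - 27*A^-6 - A^-10
  A^-2 * (48*d^2 + 8*d^4) = 8*A^6 + 80*A^2 + 144*A^-2 + 80*A^-6 + 8*A^-10
  A^-4 * (27*d^3 + d^5) = -A^6 - 32*A^2 - 91*A^-2 - 91*A^-6 - 32*A^-10 - A^-14
  A^-6 * (8*d^4) = 8*A^2 + 32*A^-2 + 48*A^-6 + 32*A^-10 + 8*A^-14
  A^-8 * (d^5) = -A^2 - 5*A^-2 - 10*A^-6 - 10*A^-10 - 5*A^-14 - A^-18
Summing the groups: <K> = -A^14 + 2*A^10 - 2*A^6 + 4*A^2 - 4*A^-2 + 4*A^-6 - 3*A^-10 + 2*A^-14 - A^-18
Normalise by the writhe: (-A^3)^(-w) = (-A^3)^(-2) = A^-6, so f(A) = A^-6 * <K> = -A^8 + 2*A^4 - 2 + 4*A^-4 - 4*A^-8 + 4*A^-12 - 3*A^-16 + 2*A^-20 - A^-24.
Substitute A = t^(-1/4), i.e. A^e → t^(-e/4): V(t) = -t^6 + 2*t^5 - 3*t^4 + 4*t^3 - 4*t^2 + 4*t - 2 + 2*t^-1 - t^-2

Answer: -t^6 + 2*t^5 - 3*t^4 + 4*t^3 - 4*t^2 + 4*t - 2 + 2*t^-1 - t^-2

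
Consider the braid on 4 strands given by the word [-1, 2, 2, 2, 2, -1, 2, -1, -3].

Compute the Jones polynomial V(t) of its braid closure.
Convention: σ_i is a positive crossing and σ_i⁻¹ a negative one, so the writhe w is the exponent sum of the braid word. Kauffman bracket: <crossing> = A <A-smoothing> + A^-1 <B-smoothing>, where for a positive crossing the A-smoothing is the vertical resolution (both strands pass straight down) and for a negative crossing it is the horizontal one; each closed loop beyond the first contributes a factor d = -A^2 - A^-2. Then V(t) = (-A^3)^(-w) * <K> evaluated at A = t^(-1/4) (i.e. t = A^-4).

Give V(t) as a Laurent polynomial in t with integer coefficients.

The presented braid s1^-1 s2 s2 s2 s2 s1^-1 s2 s1^-1 s3^-1 on 4 strands reduces by inverse Markov moves (closure unchanged at each step):
  Destabilize: the word has the form β·s3^-1 where s3^-1 occurs only as the final letter (β ∈ B_3); drop it and the last strand → 3 strands.
Reduced to β = s1^-1 s2 s2 s2 s2 s1^-1 s2 s1^-1 on 3 strands, 8 crossings.
Compute on β:
Braid: s1^-1 s2 s2 s2 s2 s1^-1 s2 s1^-1 on 3 strands, 8 crossings.
Writhe w = (#positive) - (#negative) = 5 - 3 = 2.
Computing the Kauffman bracket via state sum. There are 2^8 = 256 states.
Smooth each crossing (0=||, 1=⌣⌢); contribution A^(Σ sign_k(1-2s_k)) * d^(L-1).
Tabulate the states by total A-exponent and number of loops L (A-exp: L × count):
  A^8: L=4 ×1
  A^6: L=3 ×8
  A^4: L=2 ×22, L=4 ×6
  A^2: L=1 ×23, L=3 ×29, L=5 ×4
  A^0: L=2 ×47, L=4 ×22, L=6 ×1
  A^-2: L=3 ×48, L=5 ×8
  A^-4: L=4 ×27, L=6 ×1
  A^-6: L=5 ×8
  A^-8: L=6 ×1
Each group contributes A^e * Σ count * d^(L-1):
Powers of d = -A^2 - A^-2: d^2 = A^4 + 2 + A^-4; d^3 = -A^6 - 3*A^2 - 3*A^-2 - A^-6; d^4 = A^8 + 4*A^4 + 6 + 4*A^-4 + A^-8; d^5 = -A^10 - 5*A^6 - 10*A^2 - 10*A^-2 - 5*A^-6 - A^-10.
  A^8 * (d^3) = -A^14 - 3*A^10 - 3*A^6 - A^2
  A^6 * (8*d^2) = 8*A^10 + 16*A^6 + 8*A^2
  A^4 * (22*d + 6*d^3) = -6*A^10 - 40*A^6 - 40*A^2 - 6*A^-2
  A^2 * (23 + 29*d^2 + 4*d^4) = 4*A^10 + 45*A^6 + 105*A^2 + 45*A^-2 + 4*A^-6
  A^0 * (47*d + 22*d^3 + d^5) = -A^10 - 27*A^6 - 123*A^2 - 123*A^-2 - 27*A^-6 - A^-10
  A^-2 * (48*d^2 + 8*d^4) = 8*A^6 + 80*A^2 + 144*A^-2 + 80*A^-6 + 8*A^-10
  A^-4 * (27*d^3 + d^5) = -A^6 - 32*A^2 - 91*A^-2 - 91*A^-6 - 32*A^-10 - A^-14
  A^-6 * (8*d^4) = 8*A^2 + 32*A^-2 + 48*A^-6 + 32*A^-10 + 8*A^-14
  A^-8 * (d^5) = -A^2 - 5*A^-2 - 10*A^-6 - 10*A^-10 - 5*A^-14 - A^-18
Summing the groups: <K> = -A^14 + 2*A^10 - 2*A^6 + 4*A^2 - 4*A^-2 + 4*A^-6 - 3*A^-10 + 2*A^-14 - A^-18
Normalise by the writhe: (-A^3)^(-w) = (-A^3)^(-2) = A^-6, so f(A) = A^-6 * <K> = -A^8 + 2*A^4 - 2 + 4*A^-4 - 4*A^-8 + 4*A^-12 - 3*A^-16 + 2*A^-20 - A^-24.
Substitute A = t^(-1/4), i.e. A^e → t^(-e/4): V(t) = -t^6 + 2*t^5 - 3*t^4 + 4*t^3 - 4*t^2 + 4*t - 2 + 2*t^-1 - t^-2

Answer: -t^6 + 2*t^5 - 3*t^4 + 4*t^3 - 4*t^2 + 4*t - 2 + 2*t^-1 - t^-2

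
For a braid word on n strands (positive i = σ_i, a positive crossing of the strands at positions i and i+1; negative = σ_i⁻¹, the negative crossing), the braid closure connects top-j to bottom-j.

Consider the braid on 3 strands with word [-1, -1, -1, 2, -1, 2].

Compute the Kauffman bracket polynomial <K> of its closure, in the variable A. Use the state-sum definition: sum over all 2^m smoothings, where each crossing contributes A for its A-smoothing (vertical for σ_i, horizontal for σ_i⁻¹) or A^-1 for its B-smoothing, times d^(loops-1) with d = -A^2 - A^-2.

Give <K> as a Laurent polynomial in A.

Braid: s1^-1 s1^-1 s1^-1 s2 s1^-1 s2 on 3 strands, 6 crossings.
Writhe w = (#positive) - (#negative) = 2 - 4 = -2.
Computing the Kauffman bracket via state sum. There are 2^6 = 64 states.
Smooth each crossing (0=||, 1=⌣⌢); contribution A^(Σ sign_k(1-2s_k)) * d^(L-1).
Tabulate the states by total A-exponent and number of loops L (A-exp: L × count):
  A^6: L=5 ×1
  A^4: L=4 ×6
  A^2: L=3 ×15
  A^0: L=2 ×19, L=4 ×1
  A^-2: L=1 ×11, L=3 ×4
  A^-4: L=2 ×6
  A^-6: L=3 ×1
Each group contributes A^e * Σ count * d^(L-1):
Powers of d = -A^2 - A^-2: d^2 = A^4 + 2 + A^-4; d^3 = -A^6 - 3*A^2 - 3*A^-2 - A^-6; d^4 = A^8 + 4*A^4 + 6 + 4*A^-4 + A^-8.
  A^6 * (d^4) = A^14 + 4*A^10 + 6*A^6 + 4*A^2 + A^-2
  A^4 * (6*d^3) = -6*A^10 - 18*A^6 - 18*A^2 - 6*A^-2
  A^2 * (15*d^2) = 15*A^6 + 30*A^2 + 15*A^-2
  A^0 * (19*d + d^3) = -A^6 - 22*A^2 - 22*A^-2 - A^-6
  A^-2 * (11 + 4*d^2) = 4*A^2 + 19*A^-2 + 4*A^-6
  A^-4 * (6*d) = -6*A^-2 - 6*A^-6
  A^-6 * (d^2) = A^-2 + 2*A^-6 + A^-10
Summing the groups: <K> = A^14 - 2*A^10 + 2*A^6 - 2*A^2 + 2*A^-2 - A^-6 + A^-10

Answer: A^14 - 2*A^10 + 2*A^6 - 2*A^2 + 2*A^-2 - A^-6 + A^-10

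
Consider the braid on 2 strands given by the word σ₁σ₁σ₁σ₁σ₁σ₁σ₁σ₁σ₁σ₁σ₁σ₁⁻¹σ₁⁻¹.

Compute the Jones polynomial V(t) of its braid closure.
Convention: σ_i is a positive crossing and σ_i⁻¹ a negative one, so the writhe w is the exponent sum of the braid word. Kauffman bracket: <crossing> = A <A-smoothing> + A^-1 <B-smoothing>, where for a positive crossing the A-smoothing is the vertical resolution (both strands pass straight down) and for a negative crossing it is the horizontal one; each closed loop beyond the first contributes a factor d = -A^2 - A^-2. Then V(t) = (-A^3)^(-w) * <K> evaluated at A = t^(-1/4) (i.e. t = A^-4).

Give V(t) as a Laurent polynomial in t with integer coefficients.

The presented braid s1 s1 s1 s1 s1 s1 s1 s1 s1 s1 s1 s1^-1 s1^-1 on 2 strands reduces by inverse Markov moves (closure unchanged at each step):
  Deconjugate: the word is γ·β·γ⁻¹ with γ = s1 s1 (prefix) and γ⁻¹ = s1^-1 s1^-1 (suffix); strip both.
Reduced to β = s1 s1 s1 s1 s1 s1 s1 s1 s1 on 2 strands, 9 crossings.
Compute on β:
Braid: s1 s1 s1 s1 s1 s1 s1 s1 s1 on 2 strands, 9 crossings.
Writhe w = (#positive) - (#negative) = 9 - 0 = 9.
Enumerate smoothing states for the bracket polynomial. There are 2^9 = 512 states.
Each crossing splits two ways (0=vertical, 1=horizontal). The state's weight is A^(#A-smoothings - #B-smoothings) * d^(loops - 1).
Tabulate the states by total A-exponent and number of loops L (A-exp: L × count):
  A^9: L=2 ×1
  A^7: L=1 ×9
  A^5: L=2 ×36
  A^3: L=3 ×84
  A^1: L=4 ×126
  A^-1: L=5 ×126
  A^-3: L=6 ×84
  A^-5: L=7 ×36
  A^-7: L=8 ×9
  A^-9: L=9 ×1
Each group contributes A^e * Σ count * d^(L-1):
Powers of d = -A^2 - A^-2: d^2 = A^4 + 2 + A^-4; d^3 = -A^6 - 3*A^2 - 3*A^-2 - A^-6; d^4 = A^8 + 4*A^4 + 6 + 4*A^-4 + A^-8; d^5 = -A^10 - 5*A^6 - 10*A^2 - 10*A^-2 - 5*A^-6 - A^-10; d^6 = A^12 + 6*A^8 + 15*A^4 + 20 + 15*A^-4 + 6*A^-8 + A^-12; d^7 = -A^14 - 7*A^10 - 21*A^6 - 35*A^2 - 35*A^-2 - 21*A^-6 - 7*A^-10 - A^-14; d^8 = A^16 + 8*A^12 + 28*A^8 + 56*A^4 + 70 + 56*A^-4 + 28*A^-8 + 8*A^-12 + A^-16.
  A^9 * (d) = -A^11 - A^7
  A^7 * (9) = 9*A^7
  A^5 * (36*d) = -36*A^7 - 36*A^3
  A^3 * (84*d^2) = 84*A^7 + 168*A^3 + 84*A^-1
  A^1 * (126*d^3) = -126*A^7 - 378*A^3 - 378*A^-1 - 126*A^-5
  A^-1 * (126*d^4) = 126*A^7 + 504*A^3 + 756*A^-1 + 504*A^-5 + 126*A^-9
  A^-3 * (84*d^5) = -84*A^7 - 420*A^3 - 840*A^-1 - 840*A^-5 - 420*A^-9 - 84*A^-13
  A^-5 * (36*d^6) = 36*A^7 + 216*A^3 + 540*A^-1 + 720*A^-5 + 540*A^-9 + 216*A^-13 + 36*A^-17
  A^-7 * (9*d^7) = -9*A^7 - 63*A^3 - 189*A^-1 - 315*A^-5 - 315*A^-9 - 189*A^-13 - 63*A^-17 - 9*A^-21
  A^-9 * (d^8) = A^7 + 8*A^3 + 28*A^-1 + 56*A^-5 + 70*A^-9 + 56*A^-13 + 28*A^-17 + 8*A^-21 + A^-25
Summing the groups: <K> = -A^11 - A^3 + A^-1 - A^-5 + A^-9 - A^-13 + A^-17 - A^-21 + A^-25
Normalise by the writhe: (-A^3)^(-w) = (-A^3)^(-9) = -A^-27, so f(A) = -A^-27 * <K> = A^-16 + A^-24 - A^-28 + A^-32 - A^-36 + A^-40 - A^-44 + A^-48 - A^-52.
Substitute A = t^(-1/4), i.e. A^e → t^(-e/4): V(t) = -t^13 + t^12 - t^11 + t^10 - t^9 + t^8 - t^7 + t^6 + t^4

Answer: -t^13 + t^12 - t^11 + t^10 - t^9 + t^8 - t^7 + t^6 + t^4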